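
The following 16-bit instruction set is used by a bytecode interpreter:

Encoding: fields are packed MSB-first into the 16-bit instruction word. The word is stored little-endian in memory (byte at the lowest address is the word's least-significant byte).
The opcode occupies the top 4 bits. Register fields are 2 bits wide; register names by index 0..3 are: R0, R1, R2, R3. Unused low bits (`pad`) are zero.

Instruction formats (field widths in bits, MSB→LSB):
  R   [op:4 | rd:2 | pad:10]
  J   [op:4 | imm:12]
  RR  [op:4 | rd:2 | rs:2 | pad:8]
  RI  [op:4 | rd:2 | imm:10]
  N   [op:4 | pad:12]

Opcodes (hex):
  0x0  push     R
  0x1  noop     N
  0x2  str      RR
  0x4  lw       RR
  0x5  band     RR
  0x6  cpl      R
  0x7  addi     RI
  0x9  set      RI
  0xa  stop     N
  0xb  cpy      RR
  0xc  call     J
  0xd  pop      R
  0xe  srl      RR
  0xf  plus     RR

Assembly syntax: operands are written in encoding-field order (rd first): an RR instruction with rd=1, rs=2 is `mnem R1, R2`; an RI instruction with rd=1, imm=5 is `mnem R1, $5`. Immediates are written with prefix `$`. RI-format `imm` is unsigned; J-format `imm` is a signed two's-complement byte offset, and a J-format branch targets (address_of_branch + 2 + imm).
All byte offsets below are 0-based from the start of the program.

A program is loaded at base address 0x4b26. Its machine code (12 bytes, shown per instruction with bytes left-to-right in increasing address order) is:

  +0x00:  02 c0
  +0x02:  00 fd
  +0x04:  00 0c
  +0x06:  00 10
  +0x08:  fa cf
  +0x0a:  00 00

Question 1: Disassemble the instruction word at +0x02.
+0x02: 00 fd ⇒ word 0xfd00 (little)
  op=0xfd00>>12=0xf ⇒ plus (RR)
  rd@[11:10]=0x3 ⇒ R3
  rs@[9:8]=0x1 ⇒ R1

plus R3, R1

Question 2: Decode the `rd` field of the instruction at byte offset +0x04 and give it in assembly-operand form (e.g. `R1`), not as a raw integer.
[04] 00 0c → 0x0c00
  top 4b → 0x0 → push [R]
  [11:10] rd=3 = R3

R3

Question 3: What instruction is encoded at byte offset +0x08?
call $-6

off 0x08: read fa cf as little → 0xcffa
  opcode bits[15:12]=0xc: call/J
  imm: (w>>0)&0xfff=0xffa (s12→-6) → $-6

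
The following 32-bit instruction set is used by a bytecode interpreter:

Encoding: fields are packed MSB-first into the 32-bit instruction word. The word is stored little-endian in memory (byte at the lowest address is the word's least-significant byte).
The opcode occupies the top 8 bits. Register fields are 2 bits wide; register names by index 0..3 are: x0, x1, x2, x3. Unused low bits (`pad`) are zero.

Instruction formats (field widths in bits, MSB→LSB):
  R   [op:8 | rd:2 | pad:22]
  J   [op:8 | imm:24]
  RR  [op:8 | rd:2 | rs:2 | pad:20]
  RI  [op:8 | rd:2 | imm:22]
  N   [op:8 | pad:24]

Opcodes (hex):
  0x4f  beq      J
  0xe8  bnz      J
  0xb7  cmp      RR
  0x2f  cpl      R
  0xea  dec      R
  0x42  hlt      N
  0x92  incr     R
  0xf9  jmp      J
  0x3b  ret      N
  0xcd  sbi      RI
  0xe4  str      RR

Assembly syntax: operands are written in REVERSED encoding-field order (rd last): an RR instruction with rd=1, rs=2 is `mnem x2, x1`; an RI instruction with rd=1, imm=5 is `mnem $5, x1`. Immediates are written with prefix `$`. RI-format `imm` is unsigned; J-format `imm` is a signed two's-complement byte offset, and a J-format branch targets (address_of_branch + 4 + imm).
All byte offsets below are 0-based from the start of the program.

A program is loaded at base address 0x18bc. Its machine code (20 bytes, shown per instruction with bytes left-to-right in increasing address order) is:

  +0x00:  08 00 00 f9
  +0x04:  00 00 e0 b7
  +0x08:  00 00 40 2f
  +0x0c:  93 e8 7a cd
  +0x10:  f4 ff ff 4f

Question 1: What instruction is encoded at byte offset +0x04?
cmp x2, x3

off 0x04: read 00 00 e0 b7 as little → 0xb7e00000
  op=0xb7e00000>>24=0xb7 ⇒ cmp (RR)
  [23:22] rd=3 = x3
  [21:20] rs=2 = x2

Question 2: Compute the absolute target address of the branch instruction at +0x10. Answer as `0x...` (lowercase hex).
@+10  little-endian(f4 ff ff 4f) = 0x4ffffff4
  top 8b → 0x4f → beq [J]
  imm@[23:0]=0xfffff4 (s24→-12) ⇒ $-12
  target = base 0x18bc + off 0x10 + 4 + imm -12 = 0x18c4

0x18c4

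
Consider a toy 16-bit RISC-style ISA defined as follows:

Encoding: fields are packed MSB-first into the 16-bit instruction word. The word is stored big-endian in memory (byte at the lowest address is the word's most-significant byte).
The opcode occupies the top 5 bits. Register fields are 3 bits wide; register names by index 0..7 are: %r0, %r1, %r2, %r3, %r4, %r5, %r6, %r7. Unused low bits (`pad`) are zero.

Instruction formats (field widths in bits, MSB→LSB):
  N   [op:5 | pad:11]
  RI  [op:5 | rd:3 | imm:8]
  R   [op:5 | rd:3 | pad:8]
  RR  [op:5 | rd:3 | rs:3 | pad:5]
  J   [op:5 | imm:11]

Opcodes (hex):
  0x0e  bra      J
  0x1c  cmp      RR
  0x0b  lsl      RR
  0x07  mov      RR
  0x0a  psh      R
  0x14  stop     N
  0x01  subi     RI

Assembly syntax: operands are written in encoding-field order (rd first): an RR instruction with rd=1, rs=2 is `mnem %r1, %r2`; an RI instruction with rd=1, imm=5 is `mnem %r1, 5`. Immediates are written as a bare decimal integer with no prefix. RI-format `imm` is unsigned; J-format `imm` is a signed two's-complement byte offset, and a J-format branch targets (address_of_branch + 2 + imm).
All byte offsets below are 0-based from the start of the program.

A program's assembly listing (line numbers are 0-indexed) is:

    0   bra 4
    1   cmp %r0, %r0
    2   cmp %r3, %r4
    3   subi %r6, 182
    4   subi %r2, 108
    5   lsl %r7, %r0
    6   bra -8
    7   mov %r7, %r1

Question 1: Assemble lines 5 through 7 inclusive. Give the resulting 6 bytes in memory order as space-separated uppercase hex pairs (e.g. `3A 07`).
line 5 (lsl): pack op=0xb:5|rd=7:3|rs=0:3|pad=0:5 = 0x5f00; big→ 5f 00
line 6 (bra): pack op=0xe:5|imm=-8:11 = 0x77f8; big→ 77 f8
line 7 (mov): pack op=0x7:5|rd=7:3|rs=1:3|pad=0:5 = 0x3f20; big→ 3f 20

5F 00 77 F8 3F 20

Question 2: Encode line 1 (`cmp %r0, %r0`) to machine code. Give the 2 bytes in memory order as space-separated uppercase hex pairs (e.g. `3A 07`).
E0 00

1. cmp fields op=0x1c:5|rd=0:3|rs=0:3|pad=0:5 → word e000h → e0 00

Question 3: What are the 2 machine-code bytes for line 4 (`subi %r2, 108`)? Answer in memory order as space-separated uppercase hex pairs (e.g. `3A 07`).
0A 6C

4. subi fields op=0x1:5|rd=2:3|imm=108:8 → word 0a6ch → 0a 6c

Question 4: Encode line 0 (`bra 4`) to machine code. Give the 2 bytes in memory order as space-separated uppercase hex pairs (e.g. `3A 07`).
70 04

L0: bra op=0xe:5|imm=4:11 ⇒ 0x7004 ⇒ big 70 04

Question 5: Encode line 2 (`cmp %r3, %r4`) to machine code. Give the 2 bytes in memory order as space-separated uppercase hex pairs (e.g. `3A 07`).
L2: cmp op=0x1c:5|rd=3:3|rs=4:3|pad=0:5 ⇒ 0xe380 ⇒ big e3 80

E3 80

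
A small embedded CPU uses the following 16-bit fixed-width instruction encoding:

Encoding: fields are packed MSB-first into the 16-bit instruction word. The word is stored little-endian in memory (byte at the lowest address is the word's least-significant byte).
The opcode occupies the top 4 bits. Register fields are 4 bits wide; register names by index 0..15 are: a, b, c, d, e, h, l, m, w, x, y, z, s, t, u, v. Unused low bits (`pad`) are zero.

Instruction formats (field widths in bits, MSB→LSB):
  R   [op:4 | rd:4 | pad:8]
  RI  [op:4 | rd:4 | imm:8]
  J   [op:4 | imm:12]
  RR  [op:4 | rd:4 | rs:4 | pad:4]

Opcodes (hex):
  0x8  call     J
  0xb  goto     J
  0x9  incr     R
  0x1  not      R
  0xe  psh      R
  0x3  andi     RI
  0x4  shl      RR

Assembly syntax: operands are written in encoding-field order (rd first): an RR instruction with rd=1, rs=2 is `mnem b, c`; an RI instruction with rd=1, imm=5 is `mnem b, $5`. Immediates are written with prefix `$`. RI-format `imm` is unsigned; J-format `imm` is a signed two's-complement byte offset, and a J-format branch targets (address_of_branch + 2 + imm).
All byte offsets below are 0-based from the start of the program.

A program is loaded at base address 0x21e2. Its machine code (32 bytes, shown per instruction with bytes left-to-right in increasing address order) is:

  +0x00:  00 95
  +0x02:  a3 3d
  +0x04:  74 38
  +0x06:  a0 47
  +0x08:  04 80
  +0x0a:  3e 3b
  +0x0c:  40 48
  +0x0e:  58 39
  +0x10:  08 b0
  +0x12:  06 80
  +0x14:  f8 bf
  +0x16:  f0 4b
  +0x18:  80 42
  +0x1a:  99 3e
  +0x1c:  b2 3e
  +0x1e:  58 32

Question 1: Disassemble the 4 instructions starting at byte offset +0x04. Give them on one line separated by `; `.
andi w, $116; shl m, y; call $4; andi z, $62

+0x04: 74 38 ⇒ word 0x3874 (little)
  op=0x3874>>12=0x3 ⇒ andi (RI)
  rd: (w>>8)&0xf=0x8 → w
  imm: (w>>0)&0xff=0x74 → $116
+0x06: a0 47 ⇒ word 0x47a0 (little)
  op=0x47a0>>12=0x4 ⇒ shl (RR)
  rd: (w>>8)&0xf=0x7 → m
  rs: (w>>4)&0xf=0xa → y
+0x08: 04 80 ⇒ word 0x8004 (little)
  op=0x8004>>12=0x8 ⇒ call (J)
  imm: (w>>0)&0xfff=0x4 → $4
+0x0a: 3e 3b ⇒ word 0x3b3e (little)
  op=0x3b3e>>12=0x3 ⇒ andi (RI)
  rd: (w>>8)&0xf=0xb → z
  imm: (w>>0)&0xff=0x3e → $62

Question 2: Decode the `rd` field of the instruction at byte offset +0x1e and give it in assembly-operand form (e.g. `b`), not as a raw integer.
[1e] 58 32 → 0x3258
  op=0x3258>>12=0x3 ⇒ andi (RI)
  [11:8] rd=2 = c
  [7:0] imm=88 = $88

c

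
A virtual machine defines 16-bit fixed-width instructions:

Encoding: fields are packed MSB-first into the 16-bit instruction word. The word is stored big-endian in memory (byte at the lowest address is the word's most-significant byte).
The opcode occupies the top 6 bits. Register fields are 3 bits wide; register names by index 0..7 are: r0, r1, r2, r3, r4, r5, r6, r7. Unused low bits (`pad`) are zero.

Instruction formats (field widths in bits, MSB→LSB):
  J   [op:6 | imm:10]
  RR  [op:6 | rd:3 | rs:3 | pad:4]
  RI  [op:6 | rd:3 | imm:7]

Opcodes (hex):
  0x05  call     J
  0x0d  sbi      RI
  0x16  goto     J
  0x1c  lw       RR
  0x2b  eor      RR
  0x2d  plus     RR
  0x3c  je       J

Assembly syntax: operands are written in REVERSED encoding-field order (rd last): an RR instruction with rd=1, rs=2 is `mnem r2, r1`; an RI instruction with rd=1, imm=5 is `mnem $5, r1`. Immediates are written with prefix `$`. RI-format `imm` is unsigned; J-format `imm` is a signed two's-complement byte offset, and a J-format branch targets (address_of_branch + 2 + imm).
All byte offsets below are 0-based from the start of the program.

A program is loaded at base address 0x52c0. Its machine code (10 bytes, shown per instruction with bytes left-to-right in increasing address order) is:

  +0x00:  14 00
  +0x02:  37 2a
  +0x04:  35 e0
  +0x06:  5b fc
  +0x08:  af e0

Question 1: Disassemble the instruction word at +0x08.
eor r6, r7

+0x08: af e0 ⇒ word 0xafe0 (big)
  opcode bits[15:10]=0x2b: eor/RR
  rd: (w>>7)&0x7=0x7 → r7
  rs: (w>>4)&0x7=0x6 → r6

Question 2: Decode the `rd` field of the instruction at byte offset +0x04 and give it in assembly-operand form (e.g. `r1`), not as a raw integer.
@+04  big-endian(35 e0) = 0x35e0
  op=0x35e0>>10=0xd ⇒ sbi (RI)
  rd: (w>>7)&0x7=0x3 → r3
  imm: (w>>0)&0x7f=0x60 → $96

r3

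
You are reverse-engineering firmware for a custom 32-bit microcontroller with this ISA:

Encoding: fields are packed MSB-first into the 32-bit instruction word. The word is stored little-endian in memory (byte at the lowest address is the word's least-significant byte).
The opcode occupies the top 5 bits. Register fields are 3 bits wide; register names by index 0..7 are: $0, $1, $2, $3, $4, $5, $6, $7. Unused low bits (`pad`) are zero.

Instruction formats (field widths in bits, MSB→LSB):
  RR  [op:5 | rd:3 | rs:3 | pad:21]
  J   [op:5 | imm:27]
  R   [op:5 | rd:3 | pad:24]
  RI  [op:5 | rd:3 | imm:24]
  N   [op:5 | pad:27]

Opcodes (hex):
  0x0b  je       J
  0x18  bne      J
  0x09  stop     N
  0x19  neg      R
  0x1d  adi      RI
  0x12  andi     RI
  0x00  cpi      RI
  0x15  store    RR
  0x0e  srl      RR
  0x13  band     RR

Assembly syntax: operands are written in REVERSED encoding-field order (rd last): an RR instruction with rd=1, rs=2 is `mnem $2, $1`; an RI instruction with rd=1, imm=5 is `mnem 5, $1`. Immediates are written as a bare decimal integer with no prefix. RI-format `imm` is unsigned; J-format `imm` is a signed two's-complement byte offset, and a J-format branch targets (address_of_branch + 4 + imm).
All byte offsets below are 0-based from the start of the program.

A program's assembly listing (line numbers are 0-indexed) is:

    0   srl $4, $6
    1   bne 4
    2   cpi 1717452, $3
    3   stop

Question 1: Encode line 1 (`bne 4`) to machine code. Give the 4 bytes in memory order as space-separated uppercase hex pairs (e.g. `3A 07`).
04 00 00 C0

1. bne fields op=0x18:5|imm=4:27 → word c0000004h → 04 00 00 c0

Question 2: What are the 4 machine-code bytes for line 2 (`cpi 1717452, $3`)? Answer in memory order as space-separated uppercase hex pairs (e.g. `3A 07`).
CC 34 1A 03

L2: cpi op=0x0:5|rd=3:3|imm=1717452:24 ⇒ 0x031a34cc ⇒ little cc 34 1a 03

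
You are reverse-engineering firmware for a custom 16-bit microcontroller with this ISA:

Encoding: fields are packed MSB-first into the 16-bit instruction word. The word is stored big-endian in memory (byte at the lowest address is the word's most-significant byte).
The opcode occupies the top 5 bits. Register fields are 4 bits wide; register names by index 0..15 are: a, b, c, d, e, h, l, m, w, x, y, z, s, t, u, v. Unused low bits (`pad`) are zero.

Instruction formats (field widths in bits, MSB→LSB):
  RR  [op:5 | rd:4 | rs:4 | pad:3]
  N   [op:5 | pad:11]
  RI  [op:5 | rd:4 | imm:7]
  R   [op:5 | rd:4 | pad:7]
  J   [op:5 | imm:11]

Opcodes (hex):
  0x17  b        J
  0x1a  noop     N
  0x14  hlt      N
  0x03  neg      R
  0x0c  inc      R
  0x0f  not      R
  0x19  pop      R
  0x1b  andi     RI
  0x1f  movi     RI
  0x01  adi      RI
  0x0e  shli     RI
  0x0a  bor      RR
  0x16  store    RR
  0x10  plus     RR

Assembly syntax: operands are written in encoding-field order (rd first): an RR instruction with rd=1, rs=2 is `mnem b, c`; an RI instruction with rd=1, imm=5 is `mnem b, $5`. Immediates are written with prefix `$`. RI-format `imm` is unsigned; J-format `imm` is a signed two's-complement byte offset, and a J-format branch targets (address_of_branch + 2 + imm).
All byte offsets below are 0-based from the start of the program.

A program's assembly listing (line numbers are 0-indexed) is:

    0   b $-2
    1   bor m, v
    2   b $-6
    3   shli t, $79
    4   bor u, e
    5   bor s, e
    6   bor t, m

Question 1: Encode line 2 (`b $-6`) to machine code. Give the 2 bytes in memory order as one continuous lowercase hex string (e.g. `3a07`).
line 2 (b): pack op=0x17:5|imm=-6:11 = 0xbffa; big→ bf fa

bffa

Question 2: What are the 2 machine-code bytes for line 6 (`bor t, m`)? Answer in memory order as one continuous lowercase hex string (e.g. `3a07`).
56b8

L6: bor op=0xa:5|rd=13:4|rs=7:4|pad=0:3 ⇒ 0x56b8 ⇒ big 56 b8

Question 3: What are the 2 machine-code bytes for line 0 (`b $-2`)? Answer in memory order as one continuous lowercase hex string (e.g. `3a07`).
0. b fields op=0x17:5|imm=-2:11 → word bffeh → bf fe

bffe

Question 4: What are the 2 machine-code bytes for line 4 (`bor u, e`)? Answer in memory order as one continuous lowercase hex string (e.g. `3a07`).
5720

line 4 (bor): pack op=0xa:5|rd=14:4|rs=4:4|pad=0:3 = 0x5720; big→ 57 20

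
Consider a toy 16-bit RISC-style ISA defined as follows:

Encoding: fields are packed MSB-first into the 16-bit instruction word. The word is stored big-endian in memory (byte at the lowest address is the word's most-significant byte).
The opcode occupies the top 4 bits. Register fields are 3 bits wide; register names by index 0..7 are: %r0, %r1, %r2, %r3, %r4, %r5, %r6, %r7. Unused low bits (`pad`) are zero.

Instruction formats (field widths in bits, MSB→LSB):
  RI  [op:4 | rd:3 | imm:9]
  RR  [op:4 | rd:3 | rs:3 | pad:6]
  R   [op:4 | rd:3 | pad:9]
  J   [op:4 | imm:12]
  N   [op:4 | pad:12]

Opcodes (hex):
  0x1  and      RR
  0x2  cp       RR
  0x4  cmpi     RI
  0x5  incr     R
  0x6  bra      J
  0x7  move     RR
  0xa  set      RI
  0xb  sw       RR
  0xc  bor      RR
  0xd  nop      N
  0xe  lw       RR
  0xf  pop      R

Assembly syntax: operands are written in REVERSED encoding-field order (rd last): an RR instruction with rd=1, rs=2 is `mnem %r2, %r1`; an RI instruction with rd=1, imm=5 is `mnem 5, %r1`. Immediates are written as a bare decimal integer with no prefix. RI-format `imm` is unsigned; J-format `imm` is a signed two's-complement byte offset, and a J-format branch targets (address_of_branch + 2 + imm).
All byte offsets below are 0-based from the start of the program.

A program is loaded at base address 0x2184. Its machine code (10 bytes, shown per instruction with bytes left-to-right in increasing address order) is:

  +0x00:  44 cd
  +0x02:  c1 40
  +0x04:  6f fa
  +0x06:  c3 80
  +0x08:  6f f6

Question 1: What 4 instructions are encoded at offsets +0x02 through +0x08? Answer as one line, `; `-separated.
off 0x02: read c1 40 as big → 0xc140
  op=0xc140>>12=0xc ⇒ bor (RR)
  [11:9] rd=0 = %r0
  [8:6] rs=5 = %r5
off 0x04: read 6f fa as big → 0x6ffa
  op=0x6ffa>>12=0x6 ⇒ bra (J)
  [11:0] imm=4090 (s12→-6) = -6
off 0x06: read c3 80 as big → 0xc380
  op=0xc380>>12=0xc ⇒ bor (RR)
  [11:9] rd=1 = %r1
  [8:6] rs=6 = %r6
off 0x08: read 6f f6 as big → 0x6ff6
  op=0x6ff6>>12=0x6 ⇒ bra (J)
  [11:0] imm=4086 (s12→-10) = -10

bor %r5, %r0; bra -6; bor %r6, %r1; bra -10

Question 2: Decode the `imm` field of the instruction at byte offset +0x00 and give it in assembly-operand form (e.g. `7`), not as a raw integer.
205

off 0x00: read 44 cd as big → 0x44cd
  top 4b → 0x4 → cmpi [RI]
  rd@[11:9]=0x2 ⇒ %r2
  imm@[8:0]=0xcd ⇒ 205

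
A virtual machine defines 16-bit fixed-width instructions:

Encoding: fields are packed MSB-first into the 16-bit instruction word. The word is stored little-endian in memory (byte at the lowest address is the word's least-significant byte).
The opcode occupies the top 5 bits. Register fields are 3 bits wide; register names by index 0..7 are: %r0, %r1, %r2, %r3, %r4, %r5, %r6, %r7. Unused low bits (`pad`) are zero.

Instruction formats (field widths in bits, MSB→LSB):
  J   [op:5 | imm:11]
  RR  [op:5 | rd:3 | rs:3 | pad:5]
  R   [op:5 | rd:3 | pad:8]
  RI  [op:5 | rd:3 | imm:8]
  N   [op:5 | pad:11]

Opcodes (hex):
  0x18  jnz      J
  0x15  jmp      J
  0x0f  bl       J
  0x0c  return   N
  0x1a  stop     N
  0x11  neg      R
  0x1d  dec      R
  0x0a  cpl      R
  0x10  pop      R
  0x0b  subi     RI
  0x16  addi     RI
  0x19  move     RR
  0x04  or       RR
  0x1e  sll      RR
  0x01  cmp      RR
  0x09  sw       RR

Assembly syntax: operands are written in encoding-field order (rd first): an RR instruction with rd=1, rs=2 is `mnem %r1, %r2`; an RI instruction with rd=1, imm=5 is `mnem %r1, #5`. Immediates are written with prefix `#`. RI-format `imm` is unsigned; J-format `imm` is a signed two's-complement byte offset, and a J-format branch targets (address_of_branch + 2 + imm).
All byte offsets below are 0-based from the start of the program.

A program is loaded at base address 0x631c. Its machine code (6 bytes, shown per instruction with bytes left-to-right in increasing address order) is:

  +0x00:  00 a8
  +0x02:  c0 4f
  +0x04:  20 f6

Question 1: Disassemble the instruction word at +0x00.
@+00  little-endian(00 a8) = 0xa800
  opcode bits[15:11]=0x15: jmp/J
  imm@[10:0]=0x0 ⇒ #0

jmp #0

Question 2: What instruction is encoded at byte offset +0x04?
@+04  little-endian(20 f6) = 0xf620
  top 5b → 0x1e → sll [RR]
  rd@[10:8]=0x6 ⇒ %r6
  rs@[7:5]=0x1 ⇒ %r1

sll %r6, %r1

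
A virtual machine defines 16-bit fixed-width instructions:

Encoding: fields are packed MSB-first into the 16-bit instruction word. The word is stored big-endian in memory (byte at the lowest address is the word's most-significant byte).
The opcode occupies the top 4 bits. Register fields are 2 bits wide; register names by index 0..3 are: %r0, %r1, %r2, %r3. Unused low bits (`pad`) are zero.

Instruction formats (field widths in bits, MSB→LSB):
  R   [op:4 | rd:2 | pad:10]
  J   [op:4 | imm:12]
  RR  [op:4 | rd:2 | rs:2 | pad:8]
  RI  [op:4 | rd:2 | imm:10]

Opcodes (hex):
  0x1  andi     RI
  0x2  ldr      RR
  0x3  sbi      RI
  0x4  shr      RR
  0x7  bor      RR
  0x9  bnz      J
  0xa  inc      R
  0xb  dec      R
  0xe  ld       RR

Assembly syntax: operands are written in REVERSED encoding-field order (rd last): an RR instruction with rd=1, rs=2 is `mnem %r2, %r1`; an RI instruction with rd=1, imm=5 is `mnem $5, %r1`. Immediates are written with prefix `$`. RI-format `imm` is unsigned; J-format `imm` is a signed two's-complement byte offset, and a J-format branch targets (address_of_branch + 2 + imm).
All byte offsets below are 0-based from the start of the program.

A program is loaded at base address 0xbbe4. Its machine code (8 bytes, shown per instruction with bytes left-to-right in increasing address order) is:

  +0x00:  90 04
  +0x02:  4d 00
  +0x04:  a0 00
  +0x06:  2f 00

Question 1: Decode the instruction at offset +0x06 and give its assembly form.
ldr %r3, %r3

off 0x06: read 2f 00 as big → 0x2f00
  op=0x2f00>>12=0x2 ⇒ ldr (RR)
  [11:10] rd=3 = %r3
  [9:8] rs=3 = %r3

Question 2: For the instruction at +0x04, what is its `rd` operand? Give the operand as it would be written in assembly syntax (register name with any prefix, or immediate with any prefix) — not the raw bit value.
%r0

@+04  big-endian(a0 00) = 0xa000
  top 4b → 0xa → inc [R]
  rd: (w>>10)&0x3=0x0 → %r0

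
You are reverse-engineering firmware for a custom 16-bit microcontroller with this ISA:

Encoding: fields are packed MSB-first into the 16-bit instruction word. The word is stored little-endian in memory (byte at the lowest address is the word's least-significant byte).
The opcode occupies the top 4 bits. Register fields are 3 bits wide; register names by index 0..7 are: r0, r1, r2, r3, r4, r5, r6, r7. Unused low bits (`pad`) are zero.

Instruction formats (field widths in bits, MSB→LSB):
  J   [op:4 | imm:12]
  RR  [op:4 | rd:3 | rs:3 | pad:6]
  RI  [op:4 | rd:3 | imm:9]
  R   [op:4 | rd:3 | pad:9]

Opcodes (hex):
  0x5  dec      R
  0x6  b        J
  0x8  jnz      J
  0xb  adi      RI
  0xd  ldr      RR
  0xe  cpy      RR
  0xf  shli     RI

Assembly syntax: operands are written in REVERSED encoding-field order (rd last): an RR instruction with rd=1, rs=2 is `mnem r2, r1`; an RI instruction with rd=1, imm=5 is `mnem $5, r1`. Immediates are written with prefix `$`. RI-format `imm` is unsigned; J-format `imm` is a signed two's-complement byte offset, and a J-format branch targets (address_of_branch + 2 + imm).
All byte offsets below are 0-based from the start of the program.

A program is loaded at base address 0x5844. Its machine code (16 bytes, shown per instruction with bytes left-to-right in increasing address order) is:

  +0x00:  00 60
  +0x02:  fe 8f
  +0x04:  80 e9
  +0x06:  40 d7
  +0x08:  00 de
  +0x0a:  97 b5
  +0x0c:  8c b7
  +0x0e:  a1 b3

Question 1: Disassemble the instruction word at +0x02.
jnz $-2

@+02  little-endian(fe 8f) = 0x8ffe
  op=0x8ffe>>12=0x8 ⇒ jnz (J)
  imm@[11:0]=0xffe (s12→-2) ⇒ $-2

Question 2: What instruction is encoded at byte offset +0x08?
[08] 00 de → 0xde00
  top 4b → 0xd → ldr [RR]
  [11:9] rd=7 = r7
  [8:6] rs=0 = r0

ldr r0, r7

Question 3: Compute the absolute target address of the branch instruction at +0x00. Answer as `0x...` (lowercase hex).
0x5846

@+00  little-endian(00 60) = 0x6000
  opcode bits[15:12]=0x6: b/J
  [11:0] imm=0 = $0
  target = base 0x5844 + off 0x00 + 2 + imm 0 = 0x5846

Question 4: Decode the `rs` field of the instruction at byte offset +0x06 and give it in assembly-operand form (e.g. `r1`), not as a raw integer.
[06] 40 d7 → 0xd740
  opcode bits[15:12]=0xd: ldr/RR
  rd@[11:9]=0x3 ⇒ r3
  rs@[8:6]=0x5 ⇒ r5

r5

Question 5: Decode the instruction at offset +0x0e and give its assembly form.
off 0x0e: read a1 b3 as little → 0xb3a1
  opcode bits[15:12]=0xb: adi/RI
  rd@[11:9]=0x1 ⇒ r1
  imm@[8:0]=0x1a1 ⇒ $417

adi $417, r1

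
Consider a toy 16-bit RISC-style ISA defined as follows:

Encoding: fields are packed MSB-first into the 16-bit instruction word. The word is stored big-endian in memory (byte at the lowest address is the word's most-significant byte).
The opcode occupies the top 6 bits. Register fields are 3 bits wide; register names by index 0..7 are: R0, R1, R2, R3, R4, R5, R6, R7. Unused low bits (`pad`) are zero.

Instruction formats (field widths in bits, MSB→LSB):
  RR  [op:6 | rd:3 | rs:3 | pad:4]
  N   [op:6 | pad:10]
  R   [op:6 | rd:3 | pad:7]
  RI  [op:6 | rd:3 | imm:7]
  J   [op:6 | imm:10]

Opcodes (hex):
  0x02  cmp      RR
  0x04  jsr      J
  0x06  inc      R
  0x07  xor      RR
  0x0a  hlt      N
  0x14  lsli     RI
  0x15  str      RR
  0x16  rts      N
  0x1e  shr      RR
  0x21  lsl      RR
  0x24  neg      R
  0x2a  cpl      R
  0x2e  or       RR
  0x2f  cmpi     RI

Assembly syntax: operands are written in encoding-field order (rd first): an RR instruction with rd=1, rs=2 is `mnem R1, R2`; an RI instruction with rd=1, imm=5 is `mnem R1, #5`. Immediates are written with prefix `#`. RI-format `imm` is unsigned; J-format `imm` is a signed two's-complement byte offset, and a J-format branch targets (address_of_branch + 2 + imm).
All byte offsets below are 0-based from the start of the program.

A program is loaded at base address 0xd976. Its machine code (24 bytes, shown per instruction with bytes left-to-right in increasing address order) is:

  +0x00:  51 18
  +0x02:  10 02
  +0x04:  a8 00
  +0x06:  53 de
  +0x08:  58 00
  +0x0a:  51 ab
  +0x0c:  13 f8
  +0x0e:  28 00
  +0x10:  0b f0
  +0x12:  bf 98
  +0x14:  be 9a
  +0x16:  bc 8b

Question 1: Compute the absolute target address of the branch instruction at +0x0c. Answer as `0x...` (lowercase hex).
+0x0c: 13 f8 ⇒ word 0x13f8 (big)
  top 6b → 0x4 → jsr [J]
  [9:0] imm=1016 (s10→-8) = #-8
  target = base 0xd976 + off 0x0c + 2 + imm -8 = 0xd97c

0xd97c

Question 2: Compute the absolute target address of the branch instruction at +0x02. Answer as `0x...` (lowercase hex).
@+02  big-endian(10 02) = 0x1002
  opcode bits[15:10]=0x4: jsr/J
  [9:0] imm=2 = #2
  target = base 0xd976 + off 0x02 + 2 + imm 2 = 0xd97c

0xd97c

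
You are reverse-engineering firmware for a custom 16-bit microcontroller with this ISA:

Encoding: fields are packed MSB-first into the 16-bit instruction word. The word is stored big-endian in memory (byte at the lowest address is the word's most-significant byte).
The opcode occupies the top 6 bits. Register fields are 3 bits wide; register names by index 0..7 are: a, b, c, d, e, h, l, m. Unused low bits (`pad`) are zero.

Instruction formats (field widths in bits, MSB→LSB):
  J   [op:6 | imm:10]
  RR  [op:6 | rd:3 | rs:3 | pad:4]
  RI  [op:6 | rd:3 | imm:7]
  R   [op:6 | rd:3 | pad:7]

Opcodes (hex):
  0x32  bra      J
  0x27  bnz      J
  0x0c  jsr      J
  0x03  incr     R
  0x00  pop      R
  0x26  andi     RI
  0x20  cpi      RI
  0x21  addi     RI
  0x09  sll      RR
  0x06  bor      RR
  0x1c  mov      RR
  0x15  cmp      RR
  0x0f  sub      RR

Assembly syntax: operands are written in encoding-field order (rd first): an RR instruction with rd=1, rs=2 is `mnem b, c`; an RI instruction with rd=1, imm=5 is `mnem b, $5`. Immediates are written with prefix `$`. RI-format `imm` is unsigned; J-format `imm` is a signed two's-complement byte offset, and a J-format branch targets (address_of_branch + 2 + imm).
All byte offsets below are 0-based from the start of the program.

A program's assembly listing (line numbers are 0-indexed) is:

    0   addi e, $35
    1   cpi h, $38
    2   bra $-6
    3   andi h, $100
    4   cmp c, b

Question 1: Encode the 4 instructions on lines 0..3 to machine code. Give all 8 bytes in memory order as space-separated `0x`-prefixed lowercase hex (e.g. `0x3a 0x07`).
L0: addi op=0x21:6|rd=4:3|imm=35:7 ⇒ 0x8623 ⇒ big 86 23
L1: cpi op=0x20:6|rd=5:3|imm=38:7 ⇒ 0x82a6 ⇒ big 82 a6
L2: bra op=0x32:6|imm=-6:10 ⇒ 0xcbfa ⇒ big cb fa
L3: andi op=0x26:6|rd=5:3|imm=100:7 ⇒ 0x9ae4 ⇒ big 9a e4

0x86 0x23 0x82 0xa6 0xcb 0xfa 0x9a 0xe4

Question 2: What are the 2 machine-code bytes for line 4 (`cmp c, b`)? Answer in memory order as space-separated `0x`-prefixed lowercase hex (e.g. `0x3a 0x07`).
L4: cmp op=0x15:6|rd=2:3|rs=1:3|pad=0:4 ⇒ 0x5510 ⇒ big 55 10

0x55 0x10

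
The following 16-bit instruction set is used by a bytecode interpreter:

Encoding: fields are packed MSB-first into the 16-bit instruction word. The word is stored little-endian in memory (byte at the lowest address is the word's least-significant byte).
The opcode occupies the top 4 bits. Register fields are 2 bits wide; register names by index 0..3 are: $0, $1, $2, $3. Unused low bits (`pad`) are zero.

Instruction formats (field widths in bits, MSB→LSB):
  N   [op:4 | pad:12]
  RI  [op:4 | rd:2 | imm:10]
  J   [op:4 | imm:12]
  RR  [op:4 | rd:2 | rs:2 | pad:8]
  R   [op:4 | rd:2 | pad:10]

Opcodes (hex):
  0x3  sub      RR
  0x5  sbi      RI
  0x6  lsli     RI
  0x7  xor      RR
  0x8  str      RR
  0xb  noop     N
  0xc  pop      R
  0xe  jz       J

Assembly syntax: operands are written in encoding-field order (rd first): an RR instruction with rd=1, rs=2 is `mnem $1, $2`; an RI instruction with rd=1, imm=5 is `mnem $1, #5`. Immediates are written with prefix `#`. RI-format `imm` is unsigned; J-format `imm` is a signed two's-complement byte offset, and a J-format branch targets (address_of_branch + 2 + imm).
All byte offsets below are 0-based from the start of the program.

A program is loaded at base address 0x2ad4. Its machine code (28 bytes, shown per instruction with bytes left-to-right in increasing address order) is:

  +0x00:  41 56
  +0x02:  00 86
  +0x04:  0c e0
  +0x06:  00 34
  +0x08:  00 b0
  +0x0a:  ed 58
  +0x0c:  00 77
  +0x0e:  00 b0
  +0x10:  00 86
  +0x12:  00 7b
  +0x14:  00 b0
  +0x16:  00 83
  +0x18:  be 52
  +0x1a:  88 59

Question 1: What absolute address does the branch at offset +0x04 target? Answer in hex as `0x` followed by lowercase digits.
off 0x04: read 0c e0 as little → 0xe00c
  opcode bits[15:12]=0xe: jz/J
  imm@[11:0]=0xc ⇒ #12
  target = base 0x2ad4 + off 0x04 + 2 + imm 12 = 0x2ae6

0x2ae6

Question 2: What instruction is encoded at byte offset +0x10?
str $1, $2

off 0x10: read 00 86 as little → 0x8600
  opcode bits[15:12]=0x8: str/RR
  rd: (w>>10)&0x3=0x1 → $1
  rs: (w>>8)&0x3=0x2 → $2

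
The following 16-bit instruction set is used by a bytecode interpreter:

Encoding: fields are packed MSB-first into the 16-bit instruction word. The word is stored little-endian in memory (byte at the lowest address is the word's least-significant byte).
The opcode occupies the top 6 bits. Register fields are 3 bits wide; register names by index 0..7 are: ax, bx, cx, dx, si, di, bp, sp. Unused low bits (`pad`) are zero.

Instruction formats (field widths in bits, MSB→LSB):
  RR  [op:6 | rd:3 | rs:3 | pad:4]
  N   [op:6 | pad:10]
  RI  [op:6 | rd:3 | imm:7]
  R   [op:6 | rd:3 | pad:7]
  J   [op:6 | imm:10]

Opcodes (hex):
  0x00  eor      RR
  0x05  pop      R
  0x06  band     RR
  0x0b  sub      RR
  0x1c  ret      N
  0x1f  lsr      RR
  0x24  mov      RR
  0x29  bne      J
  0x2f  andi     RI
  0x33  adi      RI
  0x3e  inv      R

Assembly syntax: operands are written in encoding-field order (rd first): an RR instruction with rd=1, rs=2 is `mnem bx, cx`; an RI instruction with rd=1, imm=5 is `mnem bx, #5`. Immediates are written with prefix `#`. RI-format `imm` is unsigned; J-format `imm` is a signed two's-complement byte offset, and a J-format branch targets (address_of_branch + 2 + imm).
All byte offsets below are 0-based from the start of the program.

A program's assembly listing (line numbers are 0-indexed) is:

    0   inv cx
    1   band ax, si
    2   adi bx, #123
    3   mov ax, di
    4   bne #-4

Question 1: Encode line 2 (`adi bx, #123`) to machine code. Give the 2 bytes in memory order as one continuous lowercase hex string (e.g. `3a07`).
line 2 (adi): pack op=0x33:6|rd=1:3|imm=123:7 = 0xccfb; little→ fb cc

fbcc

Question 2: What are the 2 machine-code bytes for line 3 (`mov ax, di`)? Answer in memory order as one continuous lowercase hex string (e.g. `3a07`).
5090

3. mov fields op=0x24:6|rd=0:3|rs=5:3|pad=0:4 → word 9050h → 50 90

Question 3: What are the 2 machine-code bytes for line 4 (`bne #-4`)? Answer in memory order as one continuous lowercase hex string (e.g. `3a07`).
line 4 (bne): pack op=0x29:6|imm=-4:10 = 0xa7fc; little→ fc a7

fca7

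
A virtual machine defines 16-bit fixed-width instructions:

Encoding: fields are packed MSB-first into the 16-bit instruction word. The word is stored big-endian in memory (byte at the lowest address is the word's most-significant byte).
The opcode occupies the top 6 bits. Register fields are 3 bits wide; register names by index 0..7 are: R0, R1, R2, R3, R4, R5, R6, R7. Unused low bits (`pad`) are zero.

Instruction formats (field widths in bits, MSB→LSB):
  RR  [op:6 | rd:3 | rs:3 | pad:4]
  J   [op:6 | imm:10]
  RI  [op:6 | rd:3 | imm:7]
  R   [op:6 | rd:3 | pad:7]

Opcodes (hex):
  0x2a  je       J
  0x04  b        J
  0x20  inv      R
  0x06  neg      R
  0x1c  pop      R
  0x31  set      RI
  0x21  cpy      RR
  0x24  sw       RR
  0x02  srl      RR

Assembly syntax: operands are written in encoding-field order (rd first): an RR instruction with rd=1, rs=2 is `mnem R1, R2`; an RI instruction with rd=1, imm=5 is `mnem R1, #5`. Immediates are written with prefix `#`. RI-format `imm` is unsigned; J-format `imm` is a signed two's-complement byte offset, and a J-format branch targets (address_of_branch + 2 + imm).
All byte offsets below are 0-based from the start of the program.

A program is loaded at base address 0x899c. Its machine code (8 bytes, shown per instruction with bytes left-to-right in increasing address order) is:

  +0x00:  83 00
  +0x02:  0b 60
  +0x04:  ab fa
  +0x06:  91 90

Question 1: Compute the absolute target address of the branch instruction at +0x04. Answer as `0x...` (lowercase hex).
0x899c

[04] ab fa → 0xabfa
  opcode bits[15:10]=0x2a: je/J
  imm@[9:0]=0x3fa (s10→-6) ⇒ #-6
  target = base 0x899c + off 0x04 + 2 + imm -6 = 0x899c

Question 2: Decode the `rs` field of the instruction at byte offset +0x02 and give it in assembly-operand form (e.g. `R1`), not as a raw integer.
+0x02: 0b 60 ⇒ word 0x0b60 (big)
  top 6b → 0x2 → srl [RR]
  rd: (w>>7)&0x7=0x6 → R6
  rs: (w>>4)&0x7=0x6 → R6

R6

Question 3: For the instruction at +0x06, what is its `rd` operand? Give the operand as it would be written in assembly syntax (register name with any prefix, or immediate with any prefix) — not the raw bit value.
R3

off 0x06: read 91 90 as big → 0x9190
  opcode bits[15:10]=0x24: sw/RR
  rd@[9:7]=0x3 ⇒ R3
  rs@[6:4]=0x1 ⇒ R1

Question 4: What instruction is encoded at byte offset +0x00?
inv R6

@+00  big-endian(83 00) = 0x8300
  op=0x8300>>10=0x20 ⇒ inv (R)
  [9:7] rd=6 = R6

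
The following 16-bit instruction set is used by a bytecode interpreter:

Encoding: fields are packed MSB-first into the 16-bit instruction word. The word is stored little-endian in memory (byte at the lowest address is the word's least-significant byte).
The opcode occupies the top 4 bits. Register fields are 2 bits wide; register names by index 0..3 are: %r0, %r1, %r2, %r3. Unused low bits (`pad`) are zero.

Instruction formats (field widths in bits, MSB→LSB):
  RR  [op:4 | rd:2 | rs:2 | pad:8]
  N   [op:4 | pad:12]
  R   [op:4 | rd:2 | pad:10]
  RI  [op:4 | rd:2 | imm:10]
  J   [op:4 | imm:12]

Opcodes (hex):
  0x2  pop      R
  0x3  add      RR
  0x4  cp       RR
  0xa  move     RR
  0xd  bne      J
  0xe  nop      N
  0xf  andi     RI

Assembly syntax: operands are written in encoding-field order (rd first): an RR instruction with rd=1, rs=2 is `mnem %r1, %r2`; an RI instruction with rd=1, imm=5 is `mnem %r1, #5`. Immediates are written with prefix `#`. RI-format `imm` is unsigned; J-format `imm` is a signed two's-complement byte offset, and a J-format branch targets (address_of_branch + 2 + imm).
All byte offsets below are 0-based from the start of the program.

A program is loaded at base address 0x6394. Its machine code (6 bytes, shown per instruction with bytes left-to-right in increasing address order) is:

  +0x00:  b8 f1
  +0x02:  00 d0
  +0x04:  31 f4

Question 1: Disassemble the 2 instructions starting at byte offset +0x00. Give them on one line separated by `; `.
@+00  little-endian(b8 f1) = 0xf1b8
  opcode bits[15:12]=0xf: andi/RI
  [11:10] rd=0 = %r0
  [9:0] imm=440 = #440
@+02  little-endian(00 d0) = 0xd000
  opcode bits[15:12]=0xd: bne/J
  [11:0] imm=0 = #0

andi %r0, #440; bne #0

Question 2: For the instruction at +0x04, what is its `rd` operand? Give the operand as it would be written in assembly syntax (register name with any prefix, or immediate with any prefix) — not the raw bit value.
off 0x04: read 31 f4 as little → 0xf431
  op=0xf431>>12=0xf ⇒ andi (RI)
  [11:10] rd=1 = %r1
  [9:0] imm=49 = #49

%r1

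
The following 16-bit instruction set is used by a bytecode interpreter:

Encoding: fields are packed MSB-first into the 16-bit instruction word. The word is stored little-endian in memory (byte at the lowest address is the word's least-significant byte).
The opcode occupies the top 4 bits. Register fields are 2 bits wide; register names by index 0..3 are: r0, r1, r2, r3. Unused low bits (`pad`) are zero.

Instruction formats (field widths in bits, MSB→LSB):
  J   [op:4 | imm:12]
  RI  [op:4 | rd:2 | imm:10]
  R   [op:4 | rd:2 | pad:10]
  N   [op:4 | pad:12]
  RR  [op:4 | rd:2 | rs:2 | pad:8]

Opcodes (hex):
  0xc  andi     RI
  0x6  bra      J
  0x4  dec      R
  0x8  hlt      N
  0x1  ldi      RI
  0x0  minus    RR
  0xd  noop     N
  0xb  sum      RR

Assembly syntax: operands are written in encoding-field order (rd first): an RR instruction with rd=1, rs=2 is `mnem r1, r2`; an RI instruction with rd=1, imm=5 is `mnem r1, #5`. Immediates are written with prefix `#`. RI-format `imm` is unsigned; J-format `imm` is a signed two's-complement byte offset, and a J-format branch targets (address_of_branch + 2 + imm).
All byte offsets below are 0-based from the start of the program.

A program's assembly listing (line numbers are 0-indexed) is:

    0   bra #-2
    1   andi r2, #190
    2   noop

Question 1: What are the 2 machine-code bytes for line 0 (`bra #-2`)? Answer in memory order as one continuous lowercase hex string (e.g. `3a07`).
line 0 (bra): pack op=0x6:4|imm=-2:12 = 0x6ffe; little→ fe 6f

fe6f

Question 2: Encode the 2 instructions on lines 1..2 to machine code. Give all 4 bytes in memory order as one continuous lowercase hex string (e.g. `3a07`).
1. andi fields op=0xc:4|rd=2:2|imm=190:10 → word c8beh → be c8
2. noop fields op=0xd:4|pad=0:12 → word d000h → 00 d0

bec800d0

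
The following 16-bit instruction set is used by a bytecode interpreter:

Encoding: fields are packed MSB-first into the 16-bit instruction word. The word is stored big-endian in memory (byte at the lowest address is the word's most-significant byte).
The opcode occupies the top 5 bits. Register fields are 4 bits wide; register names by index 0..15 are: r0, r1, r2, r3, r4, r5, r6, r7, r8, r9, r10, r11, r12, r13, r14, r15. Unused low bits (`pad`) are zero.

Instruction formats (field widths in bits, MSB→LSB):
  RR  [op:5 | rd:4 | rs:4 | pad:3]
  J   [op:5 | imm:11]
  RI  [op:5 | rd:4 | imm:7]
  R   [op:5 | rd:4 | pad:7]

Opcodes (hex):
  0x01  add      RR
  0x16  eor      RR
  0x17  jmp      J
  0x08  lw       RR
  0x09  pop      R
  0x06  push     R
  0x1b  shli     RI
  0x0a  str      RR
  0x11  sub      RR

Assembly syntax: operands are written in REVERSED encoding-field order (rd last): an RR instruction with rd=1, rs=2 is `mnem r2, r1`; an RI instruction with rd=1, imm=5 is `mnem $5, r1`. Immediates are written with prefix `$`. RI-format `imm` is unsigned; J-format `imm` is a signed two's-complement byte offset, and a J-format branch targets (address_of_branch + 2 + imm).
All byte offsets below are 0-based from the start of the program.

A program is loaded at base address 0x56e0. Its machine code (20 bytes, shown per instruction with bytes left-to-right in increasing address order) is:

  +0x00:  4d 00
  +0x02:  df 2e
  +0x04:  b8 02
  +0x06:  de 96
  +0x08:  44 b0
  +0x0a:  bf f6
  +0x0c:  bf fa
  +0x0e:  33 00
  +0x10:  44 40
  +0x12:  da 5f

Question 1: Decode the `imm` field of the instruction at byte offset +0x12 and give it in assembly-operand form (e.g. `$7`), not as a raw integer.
$95

off 0x12: read da 5f as big → 0xda5f
  opcode bits[15:11]=0x1b: shli/RI
  [10:7] rd=4 = r4
  [6:0] imm=95 = $95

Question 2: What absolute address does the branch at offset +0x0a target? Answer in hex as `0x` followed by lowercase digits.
@+0a  big-endian(bf f6) = 0xbff6
  opcode bits[15:11]=0x17: jmp/J
  [10:0] imm=2038 (s11→-10) = $-10
  target = base 0x56e0 + off 0x0a + 2 + imm -10 = 0x56e2

0x56e2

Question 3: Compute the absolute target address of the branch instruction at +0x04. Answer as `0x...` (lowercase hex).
off 0x04: read b8 02 as big → 0xb802
  opcode bits[15:11]=0x17: jmp/J
  [10:0] imm=2 = $2
  target = base 0x56e0 + off 0x04 + 2 + imm 2 = 0x56e8

0x56e8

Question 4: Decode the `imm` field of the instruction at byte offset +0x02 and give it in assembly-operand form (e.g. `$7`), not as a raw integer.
$46

@+02  big-endian(df 2e) = 0xdf2e
  op=0xdf2e>>11=0x1b ⇒ shli (RI)
  rd: (w>>7)&0xf=0xe → r14
  imm: (w>>0)&0x7f=0x2e → $46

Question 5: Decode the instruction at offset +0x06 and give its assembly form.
shli $22, r13

+0x06: de 96 ⇒ word 0xde96 (big)
  opcode bits[15:11]=0x1b: shli/RI
  rd: (w>>7)&0xf=0xd → r13
  imm: (w>>0)&0x7f=0x16 → $22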